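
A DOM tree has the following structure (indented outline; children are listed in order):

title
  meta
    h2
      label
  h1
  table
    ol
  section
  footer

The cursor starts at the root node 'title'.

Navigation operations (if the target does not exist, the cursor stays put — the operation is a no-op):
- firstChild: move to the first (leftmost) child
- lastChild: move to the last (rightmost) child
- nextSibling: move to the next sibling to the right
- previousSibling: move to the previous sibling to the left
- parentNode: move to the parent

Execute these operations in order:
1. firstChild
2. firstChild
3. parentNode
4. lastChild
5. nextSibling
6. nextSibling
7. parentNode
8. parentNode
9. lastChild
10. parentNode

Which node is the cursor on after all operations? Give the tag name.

Answer: title

Derivation:
After 1 (firstChild): meta
After 2 (firstChild): h2
After 3 (parentNode): meta
After 4 (lastChild): h2
After 5 (nextSibling): h2 (no-op, stayed)
After 6 (nextSibling): h2 (no-op, stayed)
After 7 (parentNode): meta
After 8 (parentNode): title
After 9 (lastChild): footer
After 10 (parentNode): title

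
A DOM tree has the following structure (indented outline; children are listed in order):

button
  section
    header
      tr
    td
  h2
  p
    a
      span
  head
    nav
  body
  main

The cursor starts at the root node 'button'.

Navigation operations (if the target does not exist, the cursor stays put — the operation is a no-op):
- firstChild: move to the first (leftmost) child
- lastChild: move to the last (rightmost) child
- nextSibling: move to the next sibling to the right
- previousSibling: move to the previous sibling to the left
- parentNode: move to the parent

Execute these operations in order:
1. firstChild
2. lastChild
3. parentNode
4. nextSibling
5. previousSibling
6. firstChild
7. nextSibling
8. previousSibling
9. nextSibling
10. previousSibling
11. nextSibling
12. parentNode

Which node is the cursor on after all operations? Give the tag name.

After 1 (firstChild): section
After 2 (lastChild): td
After 3 (parentNode): section
After 4 (nextSibling): h2
After 5 (previousSibling): section
After 6 (firstChild): header
After 7 (nextSibling): td
After 8 (previousSibling): header
After 9 (nextSibling): td
After 10 (previousSibling): header
After 11 (nextSibling): td
After 12 (parentNode): section

Answer: section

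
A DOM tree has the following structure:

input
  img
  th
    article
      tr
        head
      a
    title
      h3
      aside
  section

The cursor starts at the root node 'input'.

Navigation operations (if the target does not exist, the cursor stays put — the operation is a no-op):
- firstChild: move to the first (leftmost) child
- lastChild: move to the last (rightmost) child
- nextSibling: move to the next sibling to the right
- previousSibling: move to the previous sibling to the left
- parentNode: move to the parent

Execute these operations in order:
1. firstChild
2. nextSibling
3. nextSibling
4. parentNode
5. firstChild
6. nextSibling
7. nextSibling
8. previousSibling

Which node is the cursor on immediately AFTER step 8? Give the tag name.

After 1 (firstChild): img
After 2 (nextSibling): th
After 3 (nextSibling): section
After 4 (parentNode): input
After 5 (firstChild): img
After 6 (nextSibling): th
After 7 (nextSibling): section
After 8 (previousSibling): th

Answer: th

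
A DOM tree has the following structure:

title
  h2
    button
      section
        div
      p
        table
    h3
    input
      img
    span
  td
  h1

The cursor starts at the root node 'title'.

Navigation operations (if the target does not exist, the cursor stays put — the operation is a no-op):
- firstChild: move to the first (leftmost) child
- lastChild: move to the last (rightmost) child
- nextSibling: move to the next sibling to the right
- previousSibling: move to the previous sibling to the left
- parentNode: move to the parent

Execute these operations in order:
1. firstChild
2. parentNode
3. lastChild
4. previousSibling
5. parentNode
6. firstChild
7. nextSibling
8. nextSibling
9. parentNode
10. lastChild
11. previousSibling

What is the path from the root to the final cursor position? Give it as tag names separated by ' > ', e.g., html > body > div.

Answer: title > td

Derivation:
After 1 (firstChild): h2
After 2 (parentNode): title
After 3 (lastChild): h1
After 4 (previousSibling): td
After 5 (parentNode): title
After 6 (firstChild): h2
After 7 (nextSibling): td
After 8 (nextSibling): h1
After 9 (parentNode): title
After 10 (lastChild): h1
After 11 (previousSibling): td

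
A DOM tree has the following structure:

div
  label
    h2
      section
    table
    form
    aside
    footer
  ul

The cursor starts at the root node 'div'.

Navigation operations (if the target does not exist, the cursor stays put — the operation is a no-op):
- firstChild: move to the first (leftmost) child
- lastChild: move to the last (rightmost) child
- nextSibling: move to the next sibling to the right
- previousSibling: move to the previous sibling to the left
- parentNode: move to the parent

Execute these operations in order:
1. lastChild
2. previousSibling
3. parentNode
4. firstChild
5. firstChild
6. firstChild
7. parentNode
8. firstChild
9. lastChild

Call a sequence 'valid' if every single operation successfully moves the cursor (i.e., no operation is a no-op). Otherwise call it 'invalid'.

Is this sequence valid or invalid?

After 1 (lastChild): ul
After 2 (previousSibling): label
After 3 (parentNode): div
After 4 (firstChild): label
After 5 (firstChild): h2
After 6 (firstChild): section
After 7 (parentNode): h2
After 8 (firstChild): section
After 9 (lastChild): section (no-op, stayed)

Answer: invalid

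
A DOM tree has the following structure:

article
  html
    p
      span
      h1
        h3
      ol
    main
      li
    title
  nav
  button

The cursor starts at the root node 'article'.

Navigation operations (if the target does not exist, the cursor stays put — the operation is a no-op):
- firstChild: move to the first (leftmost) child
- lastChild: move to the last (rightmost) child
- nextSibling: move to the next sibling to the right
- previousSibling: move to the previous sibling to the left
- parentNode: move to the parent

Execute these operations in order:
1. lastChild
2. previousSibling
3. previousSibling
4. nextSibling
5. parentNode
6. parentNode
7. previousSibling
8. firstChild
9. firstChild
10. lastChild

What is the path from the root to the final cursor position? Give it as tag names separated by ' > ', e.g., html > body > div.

After 1 (lastChild): button
After 2 (previousSibling): nav
After 3 (previousSibling): html
After 4 (nextSibling): nav
After 5 (parentNode): article
After 6 (parentNode): article (no-op, stayed)
After 7 (previousSibling): article (no-op, stayed)
After 8 (firstChild): html
After 9 (firstChild): p
After 10 (lastChild): ol

Answer: article > html > p > ol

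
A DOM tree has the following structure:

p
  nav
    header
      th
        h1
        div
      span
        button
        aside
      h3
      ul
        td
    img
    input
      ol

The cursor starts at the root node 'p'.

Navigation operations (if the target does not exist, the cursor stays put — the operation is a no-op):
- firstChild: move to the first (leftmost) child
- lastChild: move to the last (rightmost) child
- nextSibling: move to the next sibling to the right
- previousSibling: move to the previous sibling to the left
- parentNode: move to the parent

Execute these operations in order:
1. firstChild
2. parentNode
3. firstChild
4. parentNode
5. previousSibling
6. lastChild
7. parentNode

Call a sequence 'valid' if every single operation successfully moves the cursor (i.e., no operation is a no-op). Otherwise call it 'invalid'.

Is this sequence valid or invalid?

After 1 (firstChild): nav
After 2 (parentNode): p
After 3 (firstChild): nav
After 4 (parentNode): p
After 5 (previousSibling): p (no-op, stayed)
After 6 (lastChild): nav
After 7 (parentNode): p

Answer: invalid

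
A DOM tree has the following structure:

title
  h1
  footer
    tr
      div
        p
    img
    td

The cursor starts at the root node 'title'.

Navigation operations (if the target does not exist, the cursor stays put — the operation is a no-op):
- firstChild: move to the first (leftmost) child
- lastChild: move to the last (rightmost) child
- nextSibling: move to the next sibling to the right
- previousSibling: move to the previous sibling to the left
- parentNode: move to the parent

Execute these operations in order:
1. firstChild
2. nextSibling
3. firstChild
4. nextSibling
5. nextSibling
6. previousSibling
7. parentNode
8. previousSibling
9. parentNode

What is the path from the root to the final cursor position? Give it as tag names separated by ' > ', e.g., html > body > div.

Answer: title

Derivation:
After 1 (firstChild): h1
After 2 (nextSibling): footer
After 3 (firstChild): tr
After 4 (nextSibling): img
After 5 (nextSibling): td
After 6 (previousSibling): img
After 7 (parentNode): footer
After 8 (previousSibling): h1
After 9 (parentNode): title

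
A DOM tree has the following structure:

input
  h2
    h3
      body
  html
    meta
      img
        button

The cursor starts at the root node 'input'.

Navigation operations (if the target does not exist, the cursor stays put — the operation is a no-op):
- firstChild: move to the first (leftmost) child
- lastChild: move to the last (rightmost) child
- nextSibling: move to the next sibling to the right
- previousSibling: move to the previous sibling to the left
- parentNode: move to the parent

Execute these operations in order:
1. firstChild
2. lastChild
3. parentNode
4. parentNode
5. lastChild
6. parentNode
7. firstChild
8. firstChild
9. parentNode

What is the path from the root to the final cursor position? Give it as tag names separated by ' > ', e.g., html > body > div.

After 1 (firstChild): h2
After 2 (lastChild): h3
After 3 (parentNode): h2
After 4 (parentNode): input
After 5 (lastChild): html
After 6 (parentNode): input
After 7 (firstChild): h2
After 8 (firstChild): h3
After 9 (parentNode): h2

Answer: input > h2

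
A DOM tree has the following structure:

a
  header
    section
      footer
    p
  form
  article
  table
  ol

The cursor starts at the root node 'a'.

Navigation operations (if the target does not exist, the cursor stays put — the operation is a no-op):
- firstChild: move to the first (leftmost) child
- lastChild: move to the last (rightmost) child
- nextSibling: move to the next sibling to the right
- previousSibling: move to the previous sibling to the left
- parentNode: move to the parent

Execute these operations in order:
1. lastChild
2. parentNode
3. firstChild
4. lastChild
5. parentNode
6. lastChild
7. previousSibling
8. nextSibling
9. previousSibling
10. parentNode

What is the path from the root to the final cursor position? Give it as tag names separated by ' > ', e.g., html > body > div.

After 1 (lastChild): ol
After 2 (parentNode): a
After 3 (firstChild): header
After 4 (lastChild): p
After 5 (parentNode): header
After 6 (lastChild): p
After 7 (previousSibling): section
After 8 (nextSibling): p
After 9 (previousSibling): section
After 10 (parentNode): header

Answer: a > header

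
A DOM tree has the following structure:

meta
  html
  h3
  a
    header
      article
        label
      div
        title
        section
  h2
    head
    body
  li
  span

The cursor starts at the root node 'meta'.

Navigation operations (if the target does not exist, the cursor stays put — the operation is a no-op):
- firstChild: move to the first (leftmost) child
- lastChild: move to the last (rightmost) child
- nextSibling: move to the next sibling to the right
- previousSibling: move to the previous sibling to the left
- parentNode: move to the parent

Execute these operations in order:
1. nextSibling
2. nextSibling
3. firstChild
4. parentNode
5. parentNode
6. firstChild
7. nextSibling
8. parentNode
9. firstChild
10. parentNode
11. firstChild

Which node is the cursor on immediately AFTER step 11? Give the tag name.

After 1 (nextSibling): meta (no-op, stayed)
After 2 (nextSibling): meta (no-op, stayed)
After 3 (firstChild): html
After 4 (parentNode): meta
After 5 (parentNode): meta (no-op, stayed)
After 6 (firstChild): html
After 7 (nextSibling): h3
After 8 (parentNode): meta
After 9 (firstChild): html
After 10 (parentNode): meta
After 11 (firstChild): html

Answer: html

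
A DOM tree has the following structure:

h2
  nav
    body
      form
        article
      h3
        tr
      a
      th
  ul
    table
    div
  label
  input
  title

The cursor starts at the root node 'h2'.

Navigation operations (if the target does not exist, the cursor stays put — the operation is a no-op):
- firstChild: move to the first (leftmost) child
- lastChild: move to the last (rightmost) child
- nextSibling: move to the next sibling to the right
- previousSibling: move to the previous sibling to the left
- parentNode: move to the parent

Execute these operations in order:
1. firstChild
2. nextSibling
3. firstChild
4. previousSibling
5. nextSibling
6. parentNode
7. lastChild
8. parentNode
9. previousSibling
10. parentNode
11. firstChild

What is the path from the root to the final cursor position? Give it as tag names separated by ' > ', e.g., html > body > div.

Answer: h2 > nav

Derivation:
After 1 (firstChild): nav
After 2 (nextSibling): ul
After 3 (firstChild): table
After 4 (previousSibling): table (no-op, stayed)
After 5 (nextSibling): div
After 6 (parentNode): ul
After 7 (lastChild): div
After 8 (parentNode): ul
After 9 (previousSibling): nav
After 10 (parentNode): h2
After 11 (firstChild): nav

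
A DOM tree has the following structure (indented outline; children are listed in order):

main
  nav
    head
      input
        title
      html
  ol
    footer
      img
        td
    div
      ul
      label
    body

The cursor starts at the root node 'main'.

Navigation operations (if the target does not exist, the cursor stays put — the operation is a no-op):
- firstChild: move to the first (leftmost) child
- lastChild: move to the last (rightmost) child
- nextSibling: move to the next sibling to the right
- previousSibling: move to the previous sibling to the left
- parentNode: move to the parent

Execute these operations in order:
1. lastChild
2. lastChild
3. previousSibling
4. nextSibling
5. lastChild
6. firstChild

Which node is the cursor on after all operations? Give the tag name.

Answer: body

Derivation:
After 1 (lastChild): ol
After 2 (lastChild): body
After 3 (previousSibling): div
After 4 (nextSibling): body
After 5 (lastChild): body (no-op, stayed)
After 6 (firstChild): body (no-op, stayed)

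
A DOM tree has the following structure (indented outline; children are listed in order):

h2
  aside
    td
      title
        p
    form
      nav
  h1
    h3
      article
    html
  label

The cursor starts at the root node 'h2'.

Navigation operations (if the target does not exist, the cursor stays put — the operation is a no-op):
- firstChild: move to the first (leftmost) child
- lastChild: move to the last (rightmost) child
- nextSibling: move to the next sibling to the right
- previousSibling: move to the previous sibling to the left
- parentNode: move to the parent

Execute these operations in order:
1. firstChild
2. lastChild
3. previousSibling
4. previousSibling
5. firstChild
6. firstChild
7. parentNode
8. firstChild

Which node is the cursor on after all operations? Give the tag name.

Answer: p

Derivation:
After 1 (firstChild): aside
After 2 (lastChild): form
After 3 (previousSibling): td
After 4 (previousSibling): td (no-op, stayed)
After 5 (firstChild): title
After 6 (firstChild): p
After 7 (parentNode): title
After 8 (firstChild): p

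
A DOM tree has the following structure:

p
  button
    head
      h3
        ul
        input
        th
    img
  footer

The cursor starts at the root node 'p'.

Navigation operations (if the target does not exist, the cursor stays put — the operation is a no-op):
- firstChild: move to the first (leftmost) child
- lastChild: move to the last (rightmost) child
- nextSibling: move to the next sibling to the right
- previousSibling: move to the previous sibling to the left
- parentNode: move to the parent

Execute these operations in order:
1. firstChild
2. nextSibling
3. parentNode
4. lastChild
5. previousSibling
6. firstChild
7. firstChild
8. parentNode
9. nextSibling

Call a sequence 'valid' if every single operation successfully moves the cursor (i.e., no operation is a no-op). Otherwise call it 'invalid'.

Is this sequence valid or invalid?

Answer: valid

Derivation:
After 1 (firstChild): button
After 2 (nextSibling): footer
After 3 (parentNode): p
After 4 (lastChild): footer
After 5 (previousSibling): button
After 6 (firstChild): head
After 7 (firstChild): h3
After 8 (parentNode): head
After 9 (nextSibling): img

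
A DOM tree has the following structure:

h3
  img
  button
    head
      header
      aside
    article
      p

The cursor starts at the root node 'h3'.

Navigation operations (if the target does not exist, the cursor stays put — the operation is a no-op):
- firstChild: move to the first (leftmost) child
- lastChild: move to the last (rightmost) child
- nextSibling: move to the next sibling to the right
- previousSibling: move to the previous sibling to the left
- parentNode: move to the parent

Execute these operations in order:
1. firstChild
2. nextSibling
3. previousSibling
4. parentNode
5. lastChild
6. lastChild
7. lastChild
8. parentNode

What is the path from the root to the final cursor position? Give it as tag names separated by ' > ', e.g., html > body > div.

After 1 (firstChild): img
After 2 (nextSibling): button
After 3 (previousSibling): img
After 4 (parentNode): h3
After 5 (lastChild): button
After 6 (lastChild): article
After 7 (lastChild): p
After 8 (parentNode): article

Answer: h3 > button > article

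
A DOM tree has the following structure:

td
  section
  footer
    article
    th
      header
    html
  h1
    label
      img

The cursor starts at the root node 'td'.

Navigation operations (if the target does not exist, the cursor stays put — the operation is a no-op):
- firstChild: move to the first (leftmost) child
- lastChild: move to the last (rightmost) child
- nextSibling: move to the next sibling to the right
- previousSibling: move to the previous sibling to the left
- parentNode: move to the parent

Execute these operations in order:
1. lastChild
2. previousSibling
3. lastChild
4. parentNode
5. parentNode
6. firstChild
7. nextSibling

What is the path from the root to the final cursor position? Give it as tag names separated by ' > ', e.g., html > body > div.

After 1 (lastChild): h1
After 2 (previousSibling): footer
After 3 (lastChild): html
After 4 (parentNode): footer
After 5 (parentNode): td
After 6 (firstChild): section
After 7 (nextSibling): footer

Answer: td > footer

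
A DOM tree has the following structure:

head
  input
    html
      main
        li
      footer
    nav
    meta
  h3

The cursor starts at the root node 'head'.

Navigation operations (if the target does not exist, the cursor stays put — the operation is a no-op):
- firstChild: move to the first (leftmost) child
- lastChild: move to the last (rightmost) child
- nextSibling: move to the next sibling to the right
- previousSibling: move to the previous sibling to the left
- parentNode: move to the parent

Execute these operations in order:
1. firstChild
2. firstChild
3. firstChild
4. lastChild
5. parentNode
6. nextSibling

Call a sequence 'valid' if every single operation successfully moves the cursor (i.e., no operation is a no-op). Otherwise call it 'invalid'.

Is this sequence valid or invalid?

After 1 (firstChild): input
After 2 (firstChild): html
After 3 (firstChild): main
After 4 (lastChild): li
After 5 (parentNode): main
After 6 (nextSibling): footer

Answer: valid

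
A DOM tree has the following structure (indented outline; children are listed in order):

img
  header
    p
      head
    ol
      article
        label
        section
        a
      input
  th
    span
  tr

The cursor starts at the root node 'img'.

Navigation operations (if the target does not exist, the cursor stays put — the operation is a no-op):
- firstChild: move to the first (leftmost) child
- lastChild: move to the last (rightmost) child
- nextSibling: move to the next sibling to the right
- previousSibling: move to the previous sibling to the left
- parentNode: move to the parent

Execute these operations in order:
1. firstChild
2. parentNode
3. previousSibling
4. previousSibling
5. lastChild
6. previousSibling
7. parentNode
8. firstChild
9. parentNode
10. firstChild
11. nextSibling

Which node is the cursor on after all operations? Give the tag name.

After 1 (firstChild): header
After 2 (parentNode): img
After 3 (previousSibling): img (no-op, stayed)
After 4 (previousSibling): img (no-op, stayed)
After 5 (lastChild): tr
After 6 (previousSibling): th
After 7 (parentNode): img
After 8 (firstChild): header
After 9 (parentNode): img
After 10 (firstChild): header
After 11 (nextSibling): th

Answer: th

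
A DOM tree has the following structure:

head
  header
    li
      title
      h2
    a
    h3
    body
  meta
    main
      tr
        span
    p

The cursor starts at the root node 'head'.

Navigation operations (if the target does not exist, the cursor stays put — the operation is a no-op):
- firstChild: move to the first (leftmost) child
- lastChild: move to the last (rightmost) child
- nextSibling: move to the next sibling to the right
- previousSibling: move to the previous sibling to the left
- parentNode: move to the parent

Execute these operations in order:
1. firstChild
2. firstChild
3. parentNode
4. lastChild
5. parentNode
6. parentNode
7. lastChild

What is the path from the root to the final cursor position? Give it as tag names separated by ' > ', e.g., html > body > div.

Answer: head > meta

Derivation:
After 1 (firstChild): header
After 2 (firstChild): li
After 3 (parentNode): header
After 4 (lastChild): body
After 5 (parentNode): header
After 6 (parentNode): head
After 7 (lastChild): meta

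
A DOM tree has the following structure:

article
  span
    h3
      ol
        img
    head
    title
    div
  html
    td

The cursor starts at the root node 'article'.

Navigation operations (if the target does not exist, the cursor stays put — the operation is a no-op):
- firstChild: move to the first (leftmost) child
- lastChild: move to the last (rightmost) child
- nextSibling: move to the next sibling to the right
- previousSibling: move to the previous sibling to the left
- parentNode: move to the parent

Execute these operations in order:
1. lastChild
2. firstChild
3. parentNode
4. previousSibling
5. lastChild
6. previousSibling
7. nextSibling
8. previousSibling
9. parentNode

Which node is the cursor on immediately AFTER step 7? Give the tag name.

Answer: div

Derivation:
After 1 (lastChild): html
After 2 (firstChild): td
After 3 (parentNode): html
After 4 (previousSibling): span
After 5 (lastChild): div
After 6 (previousSibling): title
After 7 (nextSibling): div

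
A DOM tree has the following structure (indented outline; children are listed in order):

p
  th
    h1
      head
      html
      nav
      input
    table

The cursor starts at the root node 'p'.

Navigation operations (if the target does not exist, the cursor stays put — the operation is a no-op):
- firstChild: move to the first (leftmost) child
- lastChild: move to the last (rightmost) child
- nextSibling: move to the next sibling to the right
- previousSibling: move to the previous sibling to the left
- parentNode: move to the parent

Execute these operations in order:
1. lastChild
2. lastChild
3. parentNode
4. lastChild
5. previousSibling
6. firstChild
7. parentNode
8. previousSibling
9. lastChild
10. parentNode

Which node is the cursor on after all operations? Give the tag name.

Answer: h1

Derivation:
After 1 (lastChild): th
After 2 (lastChild): table
After 3 (parentNode): th
After 4 (lastChild): table
After 5 (previousSibling): h1
After 6 (firstChild): head
After 7 (parentNode): h1
After 8 (previousSibling): h1 (no-op, stayed)
After 9 (lastChild): input
After 10 (parentNode): h1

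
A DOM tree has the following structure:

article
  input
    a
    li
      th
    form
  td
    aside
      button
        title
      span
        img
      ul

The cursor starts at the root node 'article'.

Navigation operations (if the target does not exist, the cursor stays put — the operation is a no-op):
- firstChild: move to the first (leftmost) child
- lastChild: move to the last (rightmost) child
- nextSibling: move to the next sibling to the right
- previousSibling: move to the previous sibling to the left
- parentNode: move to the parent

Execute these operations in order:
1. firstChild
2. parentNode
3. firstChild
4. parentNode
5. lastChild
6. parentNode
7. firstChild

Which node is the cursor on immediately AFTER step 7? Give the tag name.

After 1 (firstChild): input
After 2 (parentNode): article
After 3 (firstChild): input
After 4 (parentNode): article
After 5 (lastChild): td
After 6 (parentNode): article
After 7 (firstChild): input

Answer: input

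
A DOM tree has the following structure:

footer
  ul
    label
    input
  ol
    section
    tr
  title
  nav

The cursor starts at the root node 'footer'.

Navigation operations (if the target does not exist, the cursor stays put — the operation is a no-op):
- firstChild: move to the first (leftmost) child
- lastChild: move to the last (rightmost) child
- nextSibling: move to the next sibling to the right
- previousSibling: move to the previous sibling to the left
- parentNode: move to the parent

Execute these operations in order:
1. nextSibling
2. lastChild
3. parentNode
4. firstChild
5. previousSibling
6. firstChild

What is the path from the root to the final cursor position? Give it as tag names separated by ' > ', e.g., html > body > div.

Answer: footer > ul > label

Derivation:
After 1 (nextSibling): footer (no-op, stayed)
After 2 (lastChild): nav
After 3 (parentNode): footer
After 4 (firstChild): ul
After 5 (previousSibling): ul (no-op, stayed)
After 6 (firstChild): label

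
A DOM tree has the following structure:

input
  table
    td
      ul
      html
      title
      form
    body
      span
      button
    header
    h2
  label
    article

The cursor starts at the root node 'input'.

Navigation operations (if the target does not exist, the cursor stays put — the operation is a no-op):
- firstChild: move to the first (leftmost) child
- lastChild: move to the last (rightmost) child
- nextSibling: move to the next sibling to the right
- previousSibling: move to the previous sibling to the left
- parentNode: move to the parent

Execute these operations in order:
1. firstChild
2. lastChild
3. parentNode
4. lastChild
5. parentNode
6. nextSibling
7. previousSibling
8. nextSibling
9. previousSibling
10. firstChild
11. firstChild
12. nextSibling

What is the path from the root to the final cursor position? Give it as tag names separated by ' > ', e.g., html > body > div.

After 1 (firstChild): table
After 2 (lastChild): h2
After 3 (parentNode): table
After 4 (lastChild): h2
After 5 (parentNode): table
After 6 (nextSibling): label
After 7 (previousSibling): table
After 8 (nextSibling): label
After 9 (previousSibling): table
After 10 (firstChild): td
After 11 (firstChild): ul
After 12 (nextSibling): html

Answer: input > table > td > html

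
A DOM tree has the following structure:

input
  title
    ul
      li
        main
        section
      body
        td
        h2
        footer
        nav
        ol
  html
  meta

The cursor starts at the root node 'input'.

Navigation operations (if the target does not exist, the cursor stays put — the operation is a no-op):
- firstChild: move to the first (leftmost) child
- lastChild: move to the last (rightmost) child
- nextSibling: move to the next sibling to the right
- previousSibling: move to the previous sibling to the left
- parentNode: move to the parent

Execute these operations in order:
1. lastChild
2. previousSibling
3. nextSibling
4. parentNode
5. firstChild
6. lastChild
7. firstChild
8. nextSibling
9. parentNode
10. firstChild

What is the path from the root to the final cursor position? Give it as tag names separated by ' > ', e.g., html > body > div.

After 1 (lastChild): meta
After 2 (previousSibling): html
After 3 (nextSibling): meta
After 4 (parentNode): input
After 5 (firstChild): title
After 6 (lastChild): ul
After 7 (firstChild): li
After 8 (nextSibling): body
After 9 (parentNode): ul
After 10 (firstChild): li

Answer: input > title > ul > li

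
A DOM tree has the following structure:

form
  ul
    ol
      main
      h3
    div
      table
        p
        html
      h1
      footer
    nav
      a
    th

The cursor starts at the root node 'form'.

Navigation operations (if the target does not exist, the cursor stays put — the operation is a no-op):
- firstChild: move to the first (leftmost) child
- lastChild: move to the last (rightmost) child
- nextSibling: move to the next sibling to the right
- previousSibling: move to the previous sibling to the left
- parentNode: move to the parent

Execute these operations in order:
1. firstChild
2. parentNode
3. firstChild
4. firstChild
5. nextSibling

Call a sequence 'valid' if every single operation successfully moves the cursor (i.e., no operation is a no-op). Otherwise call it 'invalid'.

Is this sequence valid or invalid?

Answer: valid

Derivation:
After 1 (firstChild): ul
After 2 (parentNode): form
After 3 (firstChild): ul
After 4 (firstChild): ol
After 5 (nextSibling): div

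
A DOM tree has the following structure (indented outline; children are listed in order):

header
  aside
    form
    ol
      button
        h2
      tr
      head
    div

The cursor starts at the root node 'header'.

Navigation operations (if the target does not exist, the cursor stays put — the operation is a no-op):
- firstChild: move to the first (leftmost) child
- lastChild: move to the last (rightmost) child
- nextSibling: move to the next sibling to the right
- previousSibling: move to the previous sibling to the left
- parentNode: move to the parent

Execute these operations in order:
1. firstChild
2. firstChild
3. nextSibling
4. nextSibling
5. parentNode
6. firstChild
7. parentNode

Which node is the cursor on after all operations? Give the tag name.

Answer: aside

Derivation:
After 1 (firstChild): aside
After 2 (firstChild): form
After 3 (nextSibling): ol
After 4 (nextSibling): div
After 5 (parentNode): aside
After 6 (firstChild): form
After 7 (parentNode): aside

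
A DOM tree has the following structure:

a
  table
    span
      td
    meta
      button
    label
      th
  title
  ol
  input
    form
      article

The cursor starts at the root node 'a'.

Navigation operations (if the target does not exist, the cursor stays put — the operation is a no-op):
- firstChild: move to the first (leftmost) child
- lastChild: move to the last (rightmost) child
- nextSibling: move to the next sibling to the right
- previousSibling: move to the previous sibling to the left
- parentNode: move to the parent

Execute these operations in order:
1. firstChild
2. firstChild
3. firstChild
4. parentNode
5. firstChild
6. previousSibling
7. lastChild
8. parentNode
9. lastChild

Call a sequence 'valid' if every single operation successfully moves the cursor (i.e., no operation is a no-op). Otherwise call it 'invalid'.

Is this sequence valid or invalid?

After 1 (firstChild): table
After 2 (firstChild): span
After 3 (firstChild): td
After 4 (parentNode): span
After 5 (firstChild): td
After 6 (previousSibling): td (no-op, stayed)
After 7 (lastChild): td (no-op, stayed)
After 8 (parentNode): span
After 9 (lastChild): td

Answer: invalid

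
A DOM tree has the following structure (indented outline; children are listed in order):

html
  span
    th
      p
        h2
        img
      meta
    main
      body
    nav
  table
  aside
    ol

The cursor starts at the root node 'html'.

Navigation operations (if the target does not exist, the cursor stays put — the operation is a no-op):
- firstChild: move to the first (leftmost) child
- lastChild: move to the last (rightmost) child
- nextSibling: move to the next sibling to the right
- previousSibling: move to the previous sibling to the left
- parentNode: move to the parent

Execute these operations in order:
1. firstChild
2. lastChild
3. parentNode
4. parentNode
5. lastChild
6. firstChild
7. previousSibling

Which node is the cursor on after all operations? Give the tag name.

Answer: ol

Derivation:
After 1 (firstChild): span
After 2 (lastChild): nav
After 3 (parentNode): span
After 4 (parentNode): html
After 5 (lastChild): aside
After 6 (firstChild): ol
After 7 (previousSibling): ol (no-op, stayed)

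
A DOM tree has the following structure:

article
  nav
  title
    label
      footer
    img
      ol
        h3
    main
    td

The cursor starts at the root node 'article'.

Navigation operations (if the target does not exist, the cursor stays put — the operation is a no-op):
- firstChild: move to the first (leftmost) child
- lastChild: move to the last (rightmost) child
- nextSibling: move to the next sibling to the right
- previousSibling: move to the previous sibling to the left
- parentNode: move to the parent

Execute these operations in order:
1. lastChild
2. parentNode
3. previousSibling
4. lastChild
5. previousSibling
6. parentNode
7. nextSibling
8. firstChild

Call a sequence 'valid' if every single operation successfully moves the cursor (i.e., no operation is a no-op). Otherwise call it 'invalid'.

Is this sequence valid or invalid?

After 1 (lastChild): title
After 2 (parentNode): article
After 3 (previousSibling): article (no-op, stayed)
After 4 (lastChild): title
After 5 (previousSibling): nav
After 6 (parentNode): article
After 7 (nextSibling): article (no-op, stayed)
After 8 (firstChild): nav

Answer: invalid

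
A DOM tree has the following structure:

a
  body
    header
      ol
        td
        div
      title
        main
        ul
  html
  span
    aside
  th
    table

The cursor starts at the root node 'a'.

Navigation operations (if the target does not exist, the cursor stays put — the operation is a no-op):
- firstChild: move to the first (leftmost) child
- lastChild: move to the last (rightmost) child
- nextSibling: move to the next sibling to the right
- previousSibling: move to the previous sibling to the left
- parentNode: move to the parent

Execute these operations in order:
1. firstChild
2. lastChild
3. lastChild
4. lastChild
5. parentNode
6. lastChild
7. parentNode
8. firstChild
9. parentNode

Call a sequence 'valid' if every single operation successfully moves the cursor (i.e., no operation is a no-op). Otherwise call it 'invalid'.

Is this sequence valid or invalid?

After 1 (firstChild): body
After 2 (lastChild): header
After 3 (lastChild): title
After 4 (lastChild): ul
After 5 (parentNode): title
After 6 (lastChild): ul
After 7 (parentNode): title
After 8 (firstChild): main
After 9 (parentNode): title

Answer: valid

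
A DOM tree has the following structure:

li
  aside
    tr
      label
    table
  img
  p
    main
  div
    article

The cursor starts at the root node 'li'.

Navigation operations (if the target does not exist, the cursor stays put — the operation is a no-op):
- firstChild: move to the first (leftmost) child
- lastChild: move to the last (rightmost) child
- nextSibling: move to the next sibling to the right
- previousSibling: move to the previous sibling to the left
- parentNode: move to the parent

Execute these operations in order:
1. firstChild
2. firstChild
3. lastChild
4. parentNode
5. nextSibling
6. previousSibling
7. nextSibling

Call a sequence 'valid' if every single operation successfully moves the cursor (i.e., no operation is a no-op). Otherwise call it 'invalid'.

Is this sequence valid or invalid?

Answer: valid

Derivation:
After 1 (firstChild): aside
After 2 (firstChild): tr
After 3 (lastChild): label
After 4 (parentNode): tr
After 5 (nextSibling): table
After 6 (previousSibling): tr
After 7 (nextSibling): table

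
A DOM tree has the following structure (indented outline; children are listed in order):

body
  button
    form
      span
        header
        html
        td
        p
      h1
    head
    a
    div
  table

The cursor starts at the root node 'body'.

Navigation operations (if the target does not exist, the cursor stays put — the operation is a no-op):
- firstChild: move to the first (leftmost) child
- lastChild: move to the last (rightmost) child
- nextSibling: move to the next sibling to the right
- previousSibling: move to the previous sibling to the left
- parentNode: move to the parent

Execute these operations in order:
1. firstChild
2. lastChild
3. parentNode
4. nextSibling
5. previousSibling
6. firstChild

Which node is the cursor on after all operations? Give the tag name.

Answer: form

Derivation:
After 1 (firstChild): button
After 2 (lastChild): div
After 3 (parentNode): button
After 4 (nextSibling): table
After 5 (previousSibling): button
After 6 (firstChild): form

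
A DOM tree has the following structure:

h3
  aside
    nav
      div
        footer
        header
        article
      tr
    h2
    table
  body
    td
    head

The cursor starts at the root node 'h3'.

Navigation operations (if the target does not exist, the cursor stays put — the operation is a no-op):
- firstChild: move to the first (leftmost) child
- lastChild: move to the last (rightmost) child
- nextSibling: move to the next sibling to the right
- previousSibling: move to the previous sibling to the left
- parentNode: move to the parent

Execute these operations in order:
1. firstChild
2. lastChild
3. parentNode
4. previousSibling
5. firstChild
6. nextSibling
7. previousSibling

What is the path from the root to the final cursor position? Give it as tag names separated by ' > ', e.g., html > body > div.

Answer: h3 > aside > nav

Derivation:
After 1 (firstChild): aside
After 2 (lastChild): table
After 3 (parentNode): aside
After 4 (previousSibling): aside (no-op, stayed)
After 5 (firstChild): nav
After 6 (nextSibling): h2
After 7 (previousSibling): nav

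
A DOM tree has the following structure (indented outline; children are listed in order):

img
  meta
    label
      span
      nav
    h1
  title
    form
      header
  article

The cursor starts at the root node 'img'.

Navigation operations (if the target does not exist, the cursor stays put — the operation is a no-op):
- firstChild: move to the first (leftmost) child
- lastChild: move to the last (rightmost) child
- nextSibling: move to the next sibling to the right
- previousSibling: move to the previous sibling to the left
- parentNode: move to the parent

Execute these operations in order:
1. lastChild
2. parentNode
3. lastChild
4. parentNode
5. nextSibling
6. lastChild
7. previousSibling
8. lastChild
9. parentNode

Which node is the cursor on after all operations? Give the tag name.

After 1 (lastChild): article
After 2 (parentNode): img
After 3 (lastChild): article
After 4 (parentNode): img
After 5 (nextSibling): img (no-op, stayed)
After 6 (lastChild): article
After 7 (previousSibling): title
After 8 (lastChild): form
After 9 (parentNode): title

Answer: title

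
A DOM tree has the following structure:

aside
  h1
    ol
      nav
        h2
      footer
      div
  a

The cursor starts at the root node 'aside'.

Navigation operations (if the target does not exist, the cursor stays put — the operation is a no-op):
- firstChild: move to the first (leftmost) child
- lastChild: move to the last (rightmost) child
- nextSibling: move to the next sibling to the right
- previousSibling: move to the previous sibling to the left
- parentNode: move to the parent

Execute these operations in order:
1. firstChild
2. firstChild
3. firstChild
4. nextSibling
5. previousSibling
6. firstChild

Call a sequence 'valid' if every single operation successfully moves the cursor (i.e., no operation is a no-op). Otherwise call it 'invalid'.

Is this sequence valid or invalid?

After 1 (firstChild): h1
After 2 (firstChild): ol
After 3 (firstChild): nav
After 4 (nextSibling): footer
After 5 (previousSibling): nav
After 6 (firstChild): h2

Answer: valid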